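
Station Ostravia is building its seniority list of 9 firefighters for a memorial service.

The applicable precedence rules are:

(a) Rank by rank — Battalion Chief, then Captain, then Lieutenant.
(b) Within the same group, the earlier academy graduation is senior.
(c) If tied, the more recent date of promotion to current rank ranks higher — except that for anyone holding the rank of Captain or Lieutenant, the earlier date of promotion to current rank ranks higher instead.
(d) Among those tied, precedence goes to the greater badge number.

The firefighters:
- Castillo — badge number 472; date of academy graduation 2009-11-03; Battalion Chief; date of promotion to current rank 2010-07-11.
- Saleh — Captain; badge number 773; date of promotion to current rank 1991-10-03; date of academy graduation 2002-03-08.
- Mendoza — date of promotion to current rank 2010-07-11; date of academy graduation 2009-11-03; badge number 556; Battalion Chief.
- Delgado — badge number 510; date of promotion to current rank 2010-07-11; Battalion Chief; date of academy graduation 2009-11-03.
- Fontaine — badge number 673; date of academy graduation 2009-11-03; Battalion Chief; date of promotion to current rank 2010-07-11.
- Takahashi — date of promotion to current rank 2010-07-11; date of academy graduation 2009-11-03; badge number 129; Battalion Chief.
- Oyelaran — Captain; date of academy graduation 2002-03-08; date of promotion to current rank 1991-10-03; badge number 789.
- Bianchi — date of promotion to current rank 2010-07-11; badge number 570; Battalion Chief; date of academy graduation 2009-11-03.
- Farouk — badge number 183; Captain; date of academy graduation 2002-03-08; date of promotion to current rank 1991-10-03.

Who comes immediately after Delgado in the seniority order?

Castillo

By rank: Fontaine, Bianchi, Mendoza, Delgado, Castillo and Takahashi (Battalion Chief); then Oyelaran, Saleh and Farouk (Captain).
Fontaine, Bianchi, Mendoza, Delgado, Castillo and Takahashi all have date of academy graduation 2009-11-03, so the next rule applies.
Fontaine, Bianchi, Mendoza, Delgado, Castillo and Takahashi all have date of promotion to current rank 2010-07-11, so the next rule applies.
Among Fontaine, Bianchi, Mendoza, Delgado, Castillo and Takahashi, by badge number (higher first): Fontaine (673) before Bianchi (570) before Mendoza (556) before Delgado (510) before Castillo (472) before Takahashi (129).
Oyelaran, Saleh and Farouk all have date of academy graduation 2002-03-08, so the next rule applies.
Oyelaran, Saleh and Farouk all have date of promotion to current rank 1991-10-03, so the next rule applies.
Among Oyelaran, Saleh and Farouk, by badge number (higher first): Oyelaran (789) before Saleh (773) before Farouk (183).
Order: Fontaine, Bianchi, Mendoza, Delgado, Castillo, Takahashi, Oyelaran, Saleh, Farouk.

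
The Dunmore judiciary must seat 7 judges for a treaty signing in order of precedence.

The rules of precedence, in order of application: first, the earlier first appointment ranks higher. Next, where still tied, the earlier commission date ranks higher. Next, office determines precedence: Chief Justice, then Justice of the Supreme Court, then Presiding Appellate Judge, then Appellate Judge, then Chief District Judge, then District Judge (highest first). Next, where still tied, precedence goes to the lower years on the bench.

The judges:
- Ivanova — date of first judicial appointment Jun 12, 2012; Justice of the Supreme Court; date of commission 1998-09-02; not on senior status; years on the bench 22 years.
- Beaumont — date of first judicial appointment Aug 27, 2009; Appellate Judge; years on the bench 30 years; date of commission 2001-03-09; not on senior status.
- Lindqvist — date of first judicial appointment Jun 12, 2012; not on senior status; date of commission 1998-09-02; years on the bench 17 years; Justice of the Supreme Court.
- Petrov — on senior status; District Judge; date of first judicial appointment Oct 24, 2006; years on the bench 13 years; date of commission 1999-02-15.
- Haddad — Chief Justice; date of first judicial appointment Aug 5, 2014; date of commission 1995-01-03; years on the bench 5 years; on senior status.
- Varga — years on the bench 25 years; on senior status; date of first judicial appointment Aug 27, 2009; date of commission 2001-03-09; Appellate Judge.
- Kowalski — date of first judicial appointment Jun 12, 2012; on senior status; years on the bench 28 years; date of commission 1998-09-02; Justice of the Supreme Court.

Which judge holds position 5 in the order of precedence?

By date of first judicial appointment (earlier first): Petrov (Oct 24, 2006); then Varga and Beaumont (both Aug 27, 2009); then Lindqvist, Ivanova and Kowalski (each Jun 12, 2012); then Haddad (Aug 5, 2014).
Varga and Beaumont both have date of commission 2001-03-09, so the next rule applies.
Varga and Beaumont are each Appellate Judge, so the next rule applies.
Among Varga and Beaumont, by years on the bench (lower first): Varga (25 years) before Beaumont (30 years).
Lindqvist, Ivanova and Kowalski all have date of commission 1998-09-02, so the next rule applies.
Lindqvist, Ivanova and Kowalski are each Justice of the Supreme Court, so the next rule applies.
Among Lindqvist, Ivanova and Kowalski, by years on the bench (lower first): Lindqvist (17 years) before Ivanova (22 years) before Kowalski (28 years).
Order: Petrov, Varga, Beaumont, Lindqvist, Ivanova, Kowalski, Haddad.

Ivanova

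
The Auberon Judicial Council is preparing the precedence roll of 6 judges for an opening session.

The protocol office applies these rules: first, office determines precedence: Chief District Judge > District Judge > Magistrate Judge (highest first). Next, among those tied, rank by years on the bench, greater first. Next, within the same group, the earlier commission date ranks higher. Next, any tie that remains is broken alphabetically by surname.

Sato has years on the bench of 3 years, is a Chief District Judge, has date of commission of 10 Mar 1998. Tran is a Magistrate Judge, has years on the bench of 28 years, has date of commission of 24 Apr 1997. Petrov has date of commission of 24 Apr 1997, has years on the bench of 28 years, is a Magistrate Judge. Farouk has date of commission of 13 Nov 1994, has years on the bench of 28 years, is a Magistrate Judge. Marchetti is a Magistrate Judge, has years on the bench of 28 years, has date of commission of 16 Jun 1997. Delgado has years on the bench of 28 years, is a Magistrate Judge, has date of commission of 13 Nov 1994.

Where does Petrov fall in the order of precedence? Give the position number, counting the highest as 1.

By office: Sato (Chief District Judge); then Delgado, Farouk, Petrov, Tran and Marchetti (Magistrate Judge).
Delgado, Farouk, Petrov, Tran and Marchetti all have years on the bench 28 years, so the next rule applies.
Among Delgado, Farouk, Petrov, Tran and Marchetti, by date of commission (earlier first): Delgado and Farouk (13 Nov 1994) before Petrov and Tran (24 Apr 1997) before Marchetti (16 Jun 1997).
Among Delgado and Farouk, alphabetically by surname: Delgado before Farouk.
Among Petrov and Tran, alphabetically by surname: Petrov before Tran.
Order: Sato, Delgado, Farouk, Petrov, Tran, Marchetti. So position 4.

4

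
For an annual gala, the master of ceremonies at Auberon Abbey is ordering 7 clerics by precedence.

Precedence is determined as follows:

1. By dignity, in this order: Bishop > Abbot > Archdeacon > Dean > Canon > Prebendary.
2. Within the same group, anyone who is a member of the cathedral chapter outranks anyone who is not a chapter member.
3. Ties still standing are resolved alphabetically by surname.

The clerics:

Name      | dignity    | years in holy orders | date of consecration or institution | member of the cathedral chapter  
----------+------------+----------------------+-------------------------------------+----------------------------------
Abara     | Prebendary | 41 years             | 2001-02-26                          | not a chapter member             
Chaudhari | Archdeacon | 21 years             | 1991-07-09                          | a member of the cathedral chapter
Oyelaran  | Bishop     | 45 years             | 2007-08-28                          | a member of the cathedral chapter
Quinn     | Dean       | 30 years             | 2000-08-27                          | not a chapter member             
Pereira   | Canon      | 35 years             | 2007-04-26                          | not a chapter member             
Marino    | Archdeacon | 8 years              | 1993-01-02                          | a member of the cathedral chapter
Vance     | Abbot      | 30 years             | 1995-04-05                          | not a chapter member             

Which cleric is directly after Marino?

By dignity: Oyelaran (Bishop); then Vance (Abbot); then Chaudhari and Marino (Archdeacon); then Quinn (Dean); then Pereira (Canon); then Abara (Prebendary).
Chaudhari and Marino are each a member of the cathedral chapter, so the next rule applies.
Among Chaudhari and Marino, alphabetically by surname: Chaudhari before Marino.
Order: Oyelaran, Vance, Chaudhari, Marino, Quinn, Pereira, Abara.

Quinn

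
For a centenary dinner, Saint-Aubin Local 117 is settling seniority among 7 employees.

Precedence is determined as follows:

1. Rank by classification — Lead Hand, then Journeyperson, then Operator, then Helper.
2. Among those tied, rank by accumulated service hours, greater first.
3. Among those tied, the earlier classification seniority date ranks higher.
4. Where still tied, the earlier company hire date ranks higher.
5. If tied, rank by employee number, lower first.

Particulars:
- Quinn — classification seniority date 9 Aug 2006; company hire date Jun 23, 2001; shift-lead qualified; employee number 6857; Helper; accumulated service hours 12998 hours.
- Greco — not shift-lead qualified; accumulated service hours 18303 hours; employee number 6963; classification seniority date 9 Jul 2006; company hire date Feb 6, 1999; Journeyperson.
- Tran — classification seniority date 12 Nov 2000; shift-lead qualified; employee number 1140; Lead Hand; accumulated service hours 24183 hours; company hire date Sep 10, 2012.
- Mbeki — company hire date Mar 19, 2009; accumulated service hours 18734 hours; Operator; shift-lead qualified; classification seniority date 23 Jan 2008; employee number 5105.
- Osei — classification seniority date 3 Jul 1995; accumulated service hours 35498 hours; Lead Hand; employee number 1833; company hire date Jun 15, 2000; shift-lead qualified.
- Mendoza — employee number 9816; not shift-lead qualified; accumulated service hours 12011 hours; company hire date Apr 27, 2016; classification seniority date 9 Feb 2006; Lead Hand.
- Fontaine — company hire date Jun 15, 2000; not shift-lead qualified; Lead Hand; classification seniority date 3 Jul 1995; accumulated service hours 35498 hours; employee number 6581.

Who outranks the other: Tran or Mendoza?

By classification: Osei, Fontaine, Tran and Mendoza (Lead Hand); then Greco (Journeyperson); then Mbeki (Operator); then Quinn (Helper).
Among Osei, Fontaine, Tran and Mendoza, by accumulated service hours (higher first): Osei and Fontaine (35498 hours) before Tran (24183 hours) before Mendoza (12011 hours).
Osei and Fontaine both have classification seniority date 3 Jul 1995, so the next rule applies.
Osei and Fontaine both have company hire date Jun 15, 2000, so the next rule applies.
Among Osei and Fontaine, by employee number (lower first): Osei (1833) before Fontaine (6581).
So Tran takes precedence.

Tran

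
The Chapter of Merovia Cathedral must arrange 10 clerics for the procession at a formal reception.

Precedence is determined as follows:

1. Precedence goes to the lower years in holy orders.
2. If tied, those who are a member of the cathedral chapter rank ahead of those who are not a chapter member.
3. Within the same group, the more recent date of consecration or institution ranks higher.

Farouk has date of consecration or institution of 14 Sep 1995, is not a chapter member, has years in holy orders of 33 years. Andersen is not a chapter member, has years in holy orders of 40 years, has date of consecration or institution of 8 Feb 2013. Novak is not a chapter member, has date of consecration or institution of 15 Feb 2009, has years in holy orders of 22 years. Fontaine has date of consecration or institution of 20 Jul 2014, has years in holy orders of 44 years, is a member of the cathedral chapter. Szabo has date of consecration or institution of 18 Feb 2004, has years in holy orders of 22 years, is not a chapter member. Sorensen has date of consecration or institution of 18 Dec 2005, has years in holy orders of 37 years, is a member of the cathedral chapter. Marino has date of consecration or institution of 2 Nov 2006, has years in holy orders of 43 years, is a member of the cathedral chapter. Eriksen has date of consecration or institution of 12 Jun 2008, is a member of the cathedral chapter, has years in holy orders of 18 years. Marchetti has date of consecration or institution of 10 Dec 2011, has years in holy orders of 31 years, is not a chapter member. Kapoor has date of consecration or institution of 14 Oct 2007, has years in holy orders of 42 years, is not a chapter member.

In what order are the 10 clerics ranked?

Eriksen, Novak, Szabo, Marchetti, Farouk, Sorensen, Andersen, Kapoor, Marino, Fontaine

By years in holy orders (lower first): Eriksen (18 years); then Novak and Szabo (both 22 years); then Marchetti (31 years); then Farouk (33 years); then Sorensen (37 years); then Andersen (40 years); then Kapoor (42 years); then Marino (43 years); then Fontaine (44 years).
Novak and Szabo are each not a chapter member, so the next rule applies.
Among Novak and Szabo, by date of consecration or institution (later first): Novak (15 Feb 2009) before Szabo (18 Feb 2004).
Full order: Eriksen, Novak, Szabo, Marchetti, Farouk, Sorensen, Andersen, Kapoor, Marino, Fontaine.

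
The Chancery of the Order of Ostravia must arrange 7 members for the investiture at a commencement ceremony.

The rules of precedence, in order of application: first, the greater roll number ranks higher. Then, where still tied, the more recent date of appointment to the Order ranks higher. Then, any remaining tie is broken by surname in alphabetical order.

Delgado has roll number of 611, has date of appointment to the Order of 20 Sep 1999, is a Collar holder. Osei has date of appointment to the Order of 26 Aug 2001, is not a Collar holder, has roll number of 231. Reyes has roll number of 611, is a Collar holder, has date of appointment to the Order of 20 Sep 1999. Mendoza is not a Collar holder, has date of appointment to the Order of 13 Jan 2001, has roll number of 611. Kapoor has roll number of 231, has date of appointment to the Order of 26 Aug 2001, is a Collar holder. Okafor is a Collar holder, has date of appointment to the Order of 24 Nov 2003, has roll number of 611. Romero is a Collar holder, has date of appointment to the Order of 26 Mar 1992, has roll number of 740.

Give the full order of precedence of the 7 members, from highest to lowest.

By roll number (higher first): Romero (740); then Okafor, Mendoza, Delgado and Reyes (each 611); then Kapoor and Osei (both 231).
Among Okafor, Mendoza, Delgado and Reyes, by date of appointment to the Order (later first): Okafor (24 Nov 2003) before Mendoza (13 Jan 2001) before Delgado and Reyes (20 Sep 1999).
Among Delgado and Reyes, alphabetically by surname: Delgado before Reyes.
Kapoor and Osei both have date of appointment to the Order 26 Aug 2001, so the next rule applies.
Among Kapoor and Osei, alphabetically by surname: Kapoor before Osei.
Full order: Romero, Okafor, Mendoza, Delgado, Reyes, Kapoor, Osei.

Romero, Okafor, Mendoza, Delgado, Reyes, Kapoor, Osei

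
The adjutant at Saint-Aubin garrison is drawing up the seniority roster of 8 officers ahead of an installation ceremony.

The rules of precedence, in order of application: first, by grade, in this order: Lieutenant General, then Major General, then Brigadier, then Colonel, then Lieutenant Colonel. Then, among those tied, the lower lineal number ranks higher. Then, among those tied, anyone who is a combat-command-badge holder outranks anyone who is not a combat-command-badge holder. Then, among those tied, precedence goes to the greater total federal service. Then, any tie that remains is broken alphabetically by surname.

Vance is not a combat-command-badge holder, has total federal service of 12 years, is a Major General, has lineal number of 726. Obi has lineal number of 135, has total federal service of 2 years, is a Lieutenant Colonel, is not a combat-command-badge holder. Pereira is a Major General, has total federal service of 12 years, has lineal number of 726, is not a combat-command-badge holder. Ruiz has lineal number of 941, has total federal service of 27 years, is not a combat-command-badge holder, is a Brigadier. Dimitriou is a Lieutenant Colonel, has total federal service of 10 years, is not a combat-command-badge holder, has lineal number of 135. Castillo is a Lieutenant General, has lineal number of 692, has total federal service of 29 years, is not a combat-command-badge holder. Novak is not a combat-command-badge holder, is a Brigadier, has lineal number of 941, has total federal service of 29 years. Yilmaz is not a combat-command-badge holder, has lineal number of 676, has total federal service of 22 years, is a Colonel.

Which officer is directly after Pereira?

By grade: Castillo (Lieutenant General); then Pereira and Vance (Major General); then Novak and Ruiz (Brigadier); then Yilmaz (Colonel); then Dimitriou and Obi (Lieutenant Colonel).
Pereira and Vance both have lineal number 726, so the next rule applies.
Pereira and Vance are each not a combat-command-badge holder, so the next rule applies.
Pereira and Vance both have total federal service 12 years, so the next rule applies.
Among Pereira and Vance, alphabetically by surname: Pereira before Vance.
Novak and Ruiz both have lineal number 941, so the next rule applies.
Novak and Ruiz are each not a combat-command-badge holder, so the next rule applies.
Among Novak and Ruiz, by total federal service (higher first): Novak (29 years) before Ruiz (27 years).
Dimitriou and Obi both have lineal number 135, so the next rule applies.
Dimitriou and Obi are each not a combat-command-badge holder, so the next rule applies.
Among Dimitriou and Obi, by total federal service (higher first): Dimitriou (10 years) before Obi (2 years).
Order: Castillo, Pereira, Vance, Novak, Ruiz, Yilmaz, Dimitriou, Obi.

Vance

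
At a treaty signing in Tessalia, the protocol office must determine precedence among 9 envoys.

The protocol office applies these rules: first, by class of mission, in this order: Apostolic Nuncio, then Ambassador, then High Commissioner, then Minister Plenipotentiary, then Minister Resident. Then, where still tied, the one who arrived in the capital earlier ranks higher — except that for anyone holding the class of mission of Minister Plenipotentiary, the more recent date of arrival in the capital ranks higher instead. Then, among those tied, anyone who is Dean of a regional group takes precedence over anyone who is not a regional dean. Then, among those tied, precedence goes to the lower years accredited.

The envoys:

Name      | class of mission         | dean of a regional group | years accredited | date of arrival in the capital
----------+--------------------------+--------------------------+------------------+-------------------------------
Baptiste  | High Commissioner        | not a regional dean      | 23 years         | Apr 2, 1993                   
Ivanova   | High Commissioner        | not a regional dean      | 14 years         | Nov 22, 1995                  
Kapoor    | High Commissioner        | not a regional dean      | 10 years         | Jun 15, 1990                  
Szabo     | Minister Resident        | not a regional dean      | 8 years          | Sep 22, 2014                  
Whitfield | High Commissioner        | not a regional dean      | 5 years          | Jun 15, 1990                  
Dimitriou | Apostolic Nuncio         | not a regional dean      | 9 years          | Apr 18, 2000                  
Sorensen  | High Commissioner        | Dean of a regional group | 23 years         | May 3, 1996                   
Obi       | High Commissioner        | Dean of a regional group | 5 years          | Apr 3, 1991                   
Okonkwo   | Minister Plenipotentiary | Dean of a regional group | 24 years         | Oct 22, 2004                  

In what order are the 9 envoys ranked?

Dimitriou, Whitfield, Kapoor, Obi, Baptiste, Ivanova, Sorensen, Okonkwo, Szabo

By class of mission: Dimitriou (Apostolic Nuncio); then Whitfield, Kapoor, Obi, Baptiste, Ivanova and Sorensen (High Commissioner); then Okonkwo (Minister Plenipotentiary); then Szabo (Minister Resident).
Among Whitfield, Kapoor, Obi, Baptiste, Ivanova and Sorensen, by date of arrival in the capital (earlier first): Whitfield and Kapoor (Jun 15, 1990) before Obi (Apr 3, 1991) before Baptiste (Apr 2, 1993) before Ivanova (Nov 22, 1995) before Sorensen (May 3, 1996).
Whitfield and Kapoor are each not a regional dean, so the next rule applies.
Among Whitfield and Kapoor, by years accredited (lower first): Whitfield (5 years) before Kapoor (10 years).
Full order: Dimitriou, Whitfield, Kapoor, Obi, Baptiste, Ivanova, Sorensen, Okonkwo, Szabo.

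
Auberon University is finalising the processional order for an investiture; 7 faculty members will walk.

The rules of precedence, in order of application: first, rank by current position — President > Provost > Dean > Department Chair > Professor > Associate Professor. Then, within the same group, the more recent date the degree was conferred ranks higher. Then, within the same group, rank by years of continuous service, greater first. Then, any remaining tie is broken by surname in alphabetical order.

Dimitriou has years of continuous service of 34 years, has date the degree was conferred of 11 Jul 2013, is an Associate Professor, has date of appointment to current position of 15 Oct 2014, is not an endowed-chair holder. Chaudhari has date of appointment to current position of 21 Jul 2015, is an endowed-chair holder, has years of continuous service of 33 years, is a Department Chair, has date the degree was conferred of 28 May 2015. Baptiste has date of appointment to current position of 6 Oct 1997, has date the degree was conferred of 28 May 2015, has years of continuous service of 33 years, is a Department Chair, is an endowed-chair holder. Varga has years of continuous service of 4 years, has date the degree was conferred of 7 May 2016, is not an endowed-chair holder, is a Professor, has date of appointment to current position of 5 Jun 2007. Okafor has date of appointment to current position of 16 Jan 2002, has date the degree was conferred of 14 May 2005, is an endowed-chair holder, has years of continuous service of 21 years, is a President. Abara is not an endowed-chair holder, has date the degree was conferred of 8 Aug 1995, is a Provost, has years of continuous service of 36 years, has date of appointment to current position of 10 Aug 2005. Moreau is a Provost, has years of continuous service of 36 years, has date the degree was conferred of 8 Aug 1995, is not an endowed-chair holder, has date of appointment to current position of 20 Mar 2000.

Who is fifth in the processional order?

Chaudhari

By current position: Okafor (President); then Abara and Moreau (Provost); then Baptiste and Chaudhari (Department Chair); then Varga (Professor); then Dimitriou (Associate Professor).
Abara and Moreau both have date the degree was conferred 8 Aug 1995, so the next rule applies.
Abara and Moreau both have years of continuous service 36 years, so the next rule applies.
Among Abara and Moreau, alphabetically by surname: Abara before Moreau.
Baptiste and Chaudhari both have date the degree was conferred 28 May 2015, so the next rule applies.
Baptiste and Chaudhari both have years of continuous service 33 years, so the next rule applies.
Among Baptiste and Chaudhari, alphabetically by surname: Baptiste before Chaudhari.
Order: Okafor, Abara, Moreau, Baptiste, Chaudhari, Varga, Dimitriou.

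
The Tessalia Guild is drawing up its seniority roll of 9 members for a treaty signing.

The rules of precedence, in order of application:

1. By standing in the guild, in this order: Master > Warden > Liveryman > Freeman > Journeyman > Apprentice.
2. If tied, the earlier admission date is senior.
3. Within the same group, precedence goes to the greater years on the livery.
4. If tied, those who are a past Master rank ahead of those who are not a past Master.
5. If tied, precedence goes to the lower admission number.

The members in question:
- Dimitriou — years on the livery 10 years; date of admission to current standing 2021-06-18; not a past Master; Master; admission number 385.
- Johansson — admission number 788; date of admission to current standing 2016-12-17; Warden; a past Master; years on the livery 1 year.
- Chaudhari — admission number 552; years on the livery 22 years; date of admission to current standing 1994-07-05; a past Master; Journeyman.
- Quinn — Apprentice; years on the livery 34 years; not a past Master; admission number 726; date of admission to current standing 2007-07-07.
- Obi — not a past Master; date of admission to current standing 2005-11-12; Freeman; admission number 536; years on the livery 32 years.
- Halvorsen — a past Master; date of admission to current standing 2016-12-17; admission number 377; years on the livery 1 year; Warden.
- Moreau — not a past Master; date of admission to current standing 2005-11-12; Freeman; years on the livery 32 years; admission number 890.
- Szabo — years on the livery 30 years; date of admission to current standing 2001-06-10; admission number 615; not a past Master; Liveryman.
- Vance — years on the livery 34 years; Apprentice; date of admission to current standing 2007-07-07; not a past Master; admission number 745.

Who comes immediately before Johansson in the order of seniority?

Halvorsen

By standing in the guild: Dimitriou (Master); then Halvorsen and Johansson (Warden); then Szabo (Liveryman); then Obi and Moreau (Freeman); then Chaudhari (Journeyman); then Quinn and Vance (Apprentice).
Halvorsen and Johansson both have date of admission to current standing 2016-12-17, so the next rule applies.
Halvorsen and Johansson both have years on the livery 1 year, so the next rule applies.
Halvorsen and Johansson are each a past Master, so the next rule applies.
Among Halvorsen and Johansson, by admission number (lower first): Halvorsen (377) before Johansson (788).
Obi and Moreau both have date of admission to current standing 2005-11-12, so the next rule applies.
Obi and Moreau both have years on the livery 32 years, so the next rule applies.
Obi and Moreau are each not a past Master, so the next rule applies.
Among Obi and Moreau, by admission number (lower first): Obi (536) before Moreau (890).
Quinn and Vance both have date of admission to current standing 2007-07-07, so the next rule applies.
Quinn and Vance both have years on the livery 34 years, so the next rule applies.
Quinn and Vance are each not a past Master, so the next rule applies.
Among Quinn and Vance, by admission number (lower first): Quinn (726) before Vance (745).
Order: Dimitriou, Halvorsen, Johansson, Szabo, Obi, Moreau, Chaudhari, Quinn, Vance.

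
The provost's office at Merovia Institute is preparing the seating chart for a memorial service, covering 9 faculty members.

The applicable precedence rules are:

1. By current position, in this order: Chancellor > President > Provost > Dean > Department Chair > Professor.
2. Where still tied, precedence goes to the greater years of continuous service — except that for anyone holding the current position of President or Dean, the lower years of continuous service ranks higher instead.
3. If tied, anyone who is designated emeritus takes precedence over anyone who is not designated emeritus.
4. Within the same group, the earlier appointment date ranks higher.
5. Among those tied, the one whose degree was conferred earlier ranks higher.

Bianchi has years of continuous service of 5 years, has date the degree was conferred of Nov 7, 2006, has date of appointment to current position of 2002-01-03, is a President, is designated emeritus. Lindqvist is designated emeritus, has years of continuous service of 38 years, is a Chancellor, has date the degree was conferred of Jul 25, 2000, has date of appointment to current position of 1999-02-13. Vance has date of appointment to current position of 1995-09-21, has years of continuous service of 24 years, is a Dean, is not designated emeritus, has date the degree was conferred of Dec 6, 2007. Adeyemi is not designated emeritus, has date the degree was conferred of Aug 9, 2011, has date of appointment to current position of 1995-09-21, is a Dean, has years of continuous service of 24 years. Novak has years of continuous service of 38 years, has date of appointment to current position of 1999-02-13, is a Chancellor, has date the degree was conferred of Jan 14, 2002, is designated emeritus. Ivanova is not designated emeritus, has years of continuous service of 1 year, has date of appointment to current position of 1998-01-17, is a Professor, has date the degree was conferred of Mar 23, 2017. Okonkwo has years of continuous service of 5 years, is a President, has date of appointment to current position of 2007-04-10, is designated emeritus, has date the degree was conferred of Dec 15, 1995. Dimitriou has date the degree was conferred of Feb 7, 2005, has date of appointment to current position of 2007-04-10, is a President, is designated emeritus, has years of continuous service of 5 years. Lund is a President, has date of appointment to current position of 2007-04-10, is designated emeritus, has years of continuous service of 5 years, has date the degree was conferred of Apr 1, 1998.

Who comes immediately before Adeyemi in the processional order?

By current position: Lindqvist and Novak (Chancellor); then Bianchi, Okonkwo, Lund and Dimitriou (President); then Vance and Adeyemi (Dean); then Ivanova (Professor).
Lindqvist and Novak both have years of continuous service 38 years, so the next rule applies.
Lindqvist and Novak are each designated emeritus, so the next rule applies.
Lindqvist and Novak both have date of appointment to current position 1999-02-13, so the next rule applies.
Among Lindqvist and Novak, by date the degree was conferred (earlier first): Lindqvist (Jul 25, 2000) before Novak (Jan 14, 2002).
Bianchi, Okonkwo, Lund and Dimitriou all have years of continuous service 5 years, so the next rule applies.
Bianchi, Okonkwo, Lund and Dimitriou are each designated emeritus, so the next rule applies.
Among Bianchi, Okonkwo, Lund and Dimitriou, by date of appointment to current position (earlier first): Bianchi (2002-01-03) before Okonkwo, Lund and Dimitriou (2007-04-10).
Among Okonkwo, Lund and Dimitriou, by date the degree was conferred (earlier first): Okonkwo (Dec 15, 1995) before Lund (Apr 1, 1998) before Dimitriou (Feb 7, 2005).
Vance and Adeyemi both have years of continuous service 24 years, so the next rule applies.
Vance and Adeyemi are each not designated emeritus, so the next rule applies.
Vance and Adeyemi both have date of appointment to current position 1995-09-21, so the next rule applies.
Among Vance and Adeyemi, by date the degree was conferred (earlier first): Vance (Dec 6, 2007) before Adeyemi (Aug 9, 2011).
Order: Lindqvist, Novak, Bianchi, Okonkwo, Lund, Dimitriou, Vance, Adeyemi, Ivanova.

Vance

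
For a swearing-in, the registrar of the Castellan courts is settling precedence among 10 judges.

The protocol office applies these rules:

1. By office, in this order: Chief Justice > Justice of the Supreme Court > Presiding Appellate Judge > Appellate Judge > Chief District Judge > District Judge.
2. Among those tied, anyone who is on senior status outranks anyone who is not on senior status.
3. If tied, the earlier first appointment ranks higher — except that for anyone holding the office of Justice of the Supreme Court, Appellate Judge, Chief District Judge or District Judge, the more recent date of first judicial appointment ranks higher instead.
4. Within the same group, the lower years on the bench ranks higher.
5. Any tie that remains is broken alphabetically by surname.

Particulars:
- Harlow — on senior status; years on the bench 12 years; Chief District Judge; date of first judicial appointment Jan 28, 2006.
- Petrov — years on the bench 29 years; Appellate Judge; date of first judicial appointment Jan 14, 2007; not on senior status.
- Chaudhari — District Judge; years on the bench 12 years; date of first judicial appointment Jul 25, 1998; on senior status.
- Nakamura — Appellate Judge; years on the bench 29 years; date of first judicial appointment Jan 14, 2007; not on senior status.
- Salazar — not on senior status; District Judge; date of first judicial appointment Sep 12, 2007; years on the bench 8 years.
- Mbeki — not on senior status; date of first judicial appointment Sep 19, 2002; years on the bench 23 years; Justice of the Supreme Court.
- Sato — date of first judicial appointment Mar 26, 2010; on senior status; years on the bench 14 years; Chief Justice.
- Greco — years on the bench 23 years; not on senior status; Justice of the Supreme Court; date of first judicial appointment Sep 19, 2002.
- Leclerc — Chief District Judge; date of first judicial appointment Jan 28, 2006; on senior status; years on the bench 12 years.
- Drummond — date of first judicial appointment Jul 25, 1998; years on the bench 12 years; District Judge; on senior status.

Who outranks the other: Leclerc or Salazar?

By office: Sato (Chief Justice); then Greco and Mbeki (Justice of the Supreme Court); then Nakamura and Petrov (Appellate Judge); then Harlow and Leclerc (Chief District Judge); then Chaudhari, Drummond and Salazar (District Judge).
Greco and Mbeki are each not on senior status, so the next rule applies.
Greco and Mbeki both have date of first judicial appointment Sep 19, 2002, so the next rule applies.
Greco and Mbeki both have years on the bench 23 years, so the next rule applies.
Among Greco and Mbeki, alphabetically by surname: Greco before Mbeki.
Nakamura and Petrov are each not on senior status, so the next rule applies.
Nakamura and Petrov both have date of first judicial appointment Jan 14, 2007, so the next rule applies.
Nakamura and Petrov both have years on the bench 29 years, so the next rule applies.
Among Nakamura and Petrov, alphabetically by surname: Nakamura before Petrov.
Harlow and Leclerc are each on senior status, so the next rule applies.
Harlow and Leclerc both have date of first judicial appointment Jan 28, 2006, so the next rule applies.
Harlow and Leclerc both have years on the bench 12 years, so the next rule applies.
Among Harlow and Leclerc, alphabetically by surname: Harlow before Leclerc.
Among Chaudhari, Drummond and Salazar, on senior status before not on senior status: Chaudhari and Drummond (on senior status) before Salazar (not on senior status).
Chaudhari and Drummond both have date of first judicial appointment Jul 25, 1998, so the next rule applies.
Chaudhari and Drummond both have years on the bench 12 years, so the next rule applies.
Among Chaudhari and Drummond, alphabetically by surname: Chaudhari before Drummond.
So Leclerc takes precedence.

Leclerc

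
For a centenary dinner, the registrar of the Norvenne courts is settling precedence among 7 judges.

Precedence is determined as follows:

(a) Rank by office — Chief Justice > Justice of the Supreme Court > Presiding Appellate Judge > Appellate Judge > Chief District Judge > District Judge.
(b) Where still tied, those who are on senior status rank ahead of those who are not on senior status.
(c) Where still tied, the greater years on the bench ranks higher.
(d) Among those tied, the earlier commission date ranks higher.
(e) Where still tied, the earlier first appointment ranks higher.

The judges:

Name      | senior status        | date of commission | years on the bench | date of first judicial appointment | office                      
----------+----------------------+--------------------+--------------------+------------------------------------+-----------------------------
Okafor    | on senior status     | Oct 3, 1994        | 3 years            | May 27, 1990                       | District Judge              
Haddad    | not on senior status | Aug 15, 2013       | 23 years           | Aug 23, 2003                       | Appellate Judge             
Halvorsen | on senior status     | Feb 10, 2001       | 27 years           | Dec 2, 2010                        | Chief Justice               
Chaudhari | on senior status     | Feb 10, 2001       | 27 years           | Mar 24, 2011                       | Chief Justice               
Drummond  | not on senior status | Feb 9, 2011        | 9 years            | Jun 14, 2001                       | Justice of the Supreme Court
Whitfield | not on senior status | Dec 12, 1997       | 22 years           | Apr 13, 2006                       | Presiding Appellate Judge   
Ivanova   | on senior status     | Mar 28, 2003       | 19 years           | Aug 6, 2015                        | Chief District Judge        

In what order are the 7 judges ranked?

By office: Halvorsen and Chaudhari (Chief Justice); then Drummond (Justice of the Supreme Court); then Whitfield (Presiding Appellate Judge); then Haddad (Appellate Judge); then Ivanova (Chief District Judge); then Okafor (District Judge).
Halvorsen and Chaudhari are each on senior status, so the next rule applies.
Halvorsen and Chaudhari both have years on the bench 27 years, so the next rule applies.
Halvorsen and Chaudhari both have date of commission Feb 10, 2001, so the next rule applies.
Among Halvorsen and Chaudhari, by date of first judicial appointment (earlier first): Halvorsen (Dec 2, 2010) before Chaudhari (Mar 24, 2011).
Full order: Halvorsen, Chaudhari, Drummond, Whitfield, Haddad, Ivanova, Okafor.

Halvorsen, Chaudhari, Drummond, Whitfield, Haddad, Ivanova, Okafor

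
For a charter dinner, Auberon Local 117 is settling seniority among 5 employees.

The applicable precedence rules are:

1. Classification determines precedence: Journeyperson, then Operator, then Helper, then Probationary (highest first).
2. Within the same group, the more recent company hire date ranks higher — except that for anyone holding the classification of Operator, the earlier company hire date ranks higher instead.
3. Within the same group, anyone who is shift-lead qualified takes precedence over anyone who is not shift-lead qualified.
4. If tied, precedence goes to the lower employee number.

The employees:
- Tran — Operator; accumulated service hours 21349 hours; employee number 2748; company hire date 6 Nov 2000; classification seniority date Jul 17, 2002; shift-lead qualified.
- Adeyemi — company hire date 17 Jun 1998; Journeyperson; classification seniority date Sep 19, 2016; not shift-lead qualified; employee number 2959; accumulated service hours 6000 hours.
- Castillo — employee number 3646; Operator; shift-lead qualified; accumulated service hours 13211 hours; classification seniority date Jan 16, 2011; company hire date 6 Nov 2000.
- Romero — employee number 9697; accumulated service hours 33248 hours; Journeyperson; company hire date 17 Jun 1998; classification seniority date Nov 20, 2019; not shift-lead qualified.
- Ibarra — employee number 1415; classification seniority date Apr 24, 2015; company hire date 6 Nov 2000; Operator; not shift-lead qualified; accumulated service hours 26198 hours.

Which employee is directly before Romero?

By classification: Adeyemi and Romero (Journeyperson); then Tran, Castillo and Ibarra (Operator).
Adeyemi and Romero both have company hire date 17 Jun 1998, so the next rule applies.
Adeyemi and Romero are each not shift-lead qualified, so the next rule applies.
Among Adeyemi and Romero, by employee number (lower first): Adeyemi (2959) before Romero (9697).
Tran, Castillo and Ibarra all have company hire date 6 Nov 2000, so the next rule applies.
Among Tran, Castillo and Ibarra, shift-lead qualified before not shift-lead qualified: Tran and Castillo (shift-lead qualified) before Ibarra (not shift-lead qualified).
Among Tran and Castillo, by employee number (lower first): Tran (2748) before Castillo (3646).
Order: Adeyemi, Romero, Tran, Castillo, Ibarra.

Adeyemi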